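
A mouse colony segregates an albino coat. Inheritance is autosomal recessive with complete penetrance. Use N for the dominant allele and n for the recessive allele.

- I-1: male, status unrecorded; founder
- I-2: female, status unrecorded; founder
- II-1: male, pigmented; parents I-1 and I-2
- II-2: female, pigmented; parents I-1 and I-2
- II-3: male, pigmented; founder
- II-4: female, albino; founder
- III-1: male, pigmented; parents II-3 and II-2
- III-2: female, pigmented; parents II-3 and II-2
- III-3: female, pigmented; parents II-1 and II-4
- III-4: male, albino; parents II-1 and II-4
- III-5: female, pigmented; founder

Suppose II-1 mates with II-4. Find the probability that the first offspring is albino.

II-1 is pigmented so carries N and passed n to III-4 (nn), so II-1 is Nn.
II-4 is albino, so II-4 is nn.
The cross gives 1/2 Nn : 1/2 nn, so P(offspring is albino) = 1/2.

1/2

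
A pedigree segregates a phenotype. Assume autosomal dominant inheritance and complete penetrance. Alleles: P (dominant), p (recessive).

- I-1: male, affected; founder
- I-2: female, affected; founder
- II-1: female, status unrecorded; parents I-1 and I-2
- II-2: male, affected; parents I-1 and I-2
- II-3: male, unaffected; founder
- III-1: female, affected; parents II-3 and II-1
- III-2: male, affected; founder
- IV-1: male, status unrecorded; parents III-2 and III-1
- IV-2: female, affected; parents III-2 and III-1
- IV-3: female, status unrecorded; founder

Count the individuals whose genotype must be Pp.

1

Obligate heterozygotes: III-1 is affected so carries P and received p from II-3 (pp), so III-1 is Pp.
Every other individual is either homozygous by phenotype or has at least one consistent homozygous assignment, so the count is 1.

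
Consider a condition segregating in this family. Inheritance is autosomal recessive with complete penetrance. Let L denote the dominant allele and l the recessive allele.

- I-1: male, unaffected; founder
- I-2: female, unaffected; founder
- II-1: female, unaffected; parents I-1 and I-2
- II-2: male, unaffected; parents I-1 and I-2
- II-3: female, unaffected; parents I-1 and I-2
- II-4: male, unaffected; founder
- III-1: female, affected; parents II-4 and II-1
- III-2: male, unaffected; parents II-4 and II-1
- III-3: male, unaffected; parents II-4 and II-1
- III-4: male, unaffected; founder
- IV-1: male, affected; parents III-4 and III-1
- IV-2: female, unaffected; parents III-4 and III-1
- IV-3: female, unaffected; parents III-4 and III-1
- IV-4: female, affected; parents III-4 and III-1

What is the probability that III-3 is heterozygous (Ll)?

2/3

II-4 is unaffected so carries L and passed l to III-1 (ll), so II-4 is Ll.
II-1 is unaffected so carries L and passed l to III-1 (ll), so II-1 is Ll.
Their cross gives offspring ratios 1/4 LL : 1/2 Ll : 1/4 ll. Conditioning on III-3 being unaffected, P(Ll) = 1/2 / 3/4 = 2/3.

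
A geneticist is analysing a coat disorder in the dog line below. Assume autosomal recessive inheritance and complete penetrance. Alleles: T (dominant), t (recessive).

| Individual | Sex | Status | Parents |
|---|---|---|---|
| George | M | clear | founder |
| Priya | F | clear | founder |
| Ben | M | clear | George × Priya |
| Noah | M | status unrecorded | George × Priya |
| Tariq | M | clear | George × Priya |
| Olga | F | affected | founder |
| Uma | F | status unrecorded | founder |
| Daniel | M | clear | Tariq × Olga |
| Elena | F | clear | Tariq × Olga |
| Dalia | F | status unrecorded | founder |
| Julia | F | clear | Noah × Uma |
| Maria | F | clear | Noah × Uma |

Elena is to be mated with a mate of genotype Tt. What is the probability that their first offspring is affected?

Elena is clear so carries T and received t from Olga (tt), so Elena is Tt.
The cross gives 1/4 TT : 1/2 Tt : 1/4 tt, so P(offspring is affected) = 1/4.

1/4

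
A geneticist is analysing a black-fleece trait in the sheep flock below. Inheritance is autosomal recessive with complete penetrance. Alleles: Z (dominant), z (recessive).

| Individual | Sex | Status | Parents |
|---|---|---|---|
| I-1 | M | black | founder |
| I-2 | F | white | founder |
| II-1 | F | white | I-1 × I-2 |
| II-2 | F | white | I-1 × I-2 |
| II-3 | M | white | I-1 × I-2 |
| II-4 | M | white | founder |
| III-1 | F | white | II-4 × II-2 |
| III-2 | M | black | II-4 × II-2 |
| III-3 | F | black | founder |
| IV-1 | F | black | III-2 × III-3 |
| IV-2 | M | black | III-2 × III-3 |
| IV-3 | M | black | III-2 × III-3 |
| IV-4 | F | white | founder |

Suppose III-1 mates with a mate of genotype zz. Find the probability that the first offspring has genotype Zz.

2/3

II-4 is white so carries Z and passed z to III-2 (zz), so II-4 is Zz.
II-2 is white so carries Z and received z from I-1 (zz), so II-2 is Zz.
III-1 is a white offspring of II-4 (Zz) × II-2 (Zz), whose cross gives 1/4 ZZ : 1/2 Zz : 1/4 zz; conditioning on being white, III-1 is ZZ with probability 1/3, Zz with probability 2/3.
Summing over parental genotype combinations, P(offspring has genotype Zz) = 1/3·1 + 2/3·1/2 = 2/3.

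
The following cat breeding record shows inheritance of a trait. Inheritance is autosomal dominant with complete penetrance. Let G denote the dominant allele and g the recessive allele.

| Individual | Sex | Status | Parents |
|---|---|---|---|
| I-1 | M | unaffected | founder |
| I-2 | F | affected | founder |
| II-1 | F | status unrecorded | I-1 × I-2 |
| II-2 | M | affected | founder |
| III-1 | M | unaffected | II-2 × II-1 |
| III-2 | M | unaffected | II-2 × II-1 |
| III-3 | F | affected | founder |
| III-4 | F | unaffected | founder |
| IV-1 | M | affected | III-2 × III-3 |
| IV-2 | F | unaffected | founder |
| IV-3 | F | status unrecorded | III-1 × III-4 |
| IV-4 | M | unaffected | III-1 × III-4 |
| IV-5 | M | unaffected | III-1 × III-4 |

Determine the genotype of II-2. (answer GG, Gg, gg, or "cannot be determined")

From phenotype alone, II-2 is GG or Gg.
II-2 is affected so carries G and passed g to III-1 (gg), so II-2 is Gg.

Gg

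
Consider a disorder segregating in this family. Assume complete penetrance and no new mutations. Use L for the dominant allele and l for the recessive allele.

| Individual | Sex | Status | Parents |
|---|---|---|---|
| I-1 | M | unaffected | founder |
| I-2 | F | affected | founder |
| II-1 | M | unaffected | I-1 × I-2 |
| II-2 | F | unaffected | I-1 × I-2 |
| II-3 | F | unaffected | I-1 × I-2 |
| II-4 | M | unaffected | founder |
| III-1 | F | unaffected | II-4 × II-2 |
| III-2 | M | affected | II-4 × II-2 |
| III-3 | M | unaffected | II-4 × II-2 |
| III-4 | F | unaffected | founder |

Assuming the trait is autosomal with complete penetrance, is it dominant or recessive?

recessive

II-4 and II-2 are both unaffected yet have an affected child III-2. Under dominance, an affected child requires at least one affected parent, so the trait cannot be dominant.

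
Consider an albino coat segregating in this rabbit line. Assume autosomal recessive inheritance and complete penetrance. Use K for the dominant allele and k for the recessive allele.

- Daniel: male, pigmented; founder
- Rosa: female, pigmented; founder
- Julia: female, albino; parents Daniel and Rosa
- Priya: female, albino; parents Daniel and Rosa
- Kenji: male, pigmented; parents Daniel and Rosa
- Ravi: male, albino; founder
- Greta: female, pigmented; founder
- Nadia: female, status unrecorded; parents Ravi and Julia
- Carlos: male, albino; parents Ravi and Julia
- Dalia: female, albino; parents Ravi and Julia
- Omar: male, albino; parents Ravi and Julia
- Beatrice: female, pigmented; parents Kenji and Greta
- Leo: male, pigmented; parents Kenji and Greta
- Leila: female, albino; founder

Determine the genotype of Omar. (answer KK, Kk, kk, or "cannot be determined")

kk

Omar is albino, so Omar is kk.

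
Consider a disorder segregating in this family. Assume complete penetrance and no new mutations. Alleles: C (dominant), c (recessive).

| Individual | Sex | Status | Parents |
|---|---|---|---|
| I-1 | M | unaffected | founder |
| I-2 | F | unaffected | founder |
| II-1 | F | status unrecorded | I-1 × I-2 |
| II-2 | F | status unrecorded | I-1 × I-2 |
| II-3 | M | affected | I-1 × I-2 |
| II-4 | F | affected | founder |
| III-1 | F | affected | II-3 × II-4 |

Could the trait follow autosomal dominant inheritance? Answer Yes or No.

Under autosomal dominant, II-3 (affected, male) cannot arise from I-1 (unaffected) × I-2 (unaffected).

No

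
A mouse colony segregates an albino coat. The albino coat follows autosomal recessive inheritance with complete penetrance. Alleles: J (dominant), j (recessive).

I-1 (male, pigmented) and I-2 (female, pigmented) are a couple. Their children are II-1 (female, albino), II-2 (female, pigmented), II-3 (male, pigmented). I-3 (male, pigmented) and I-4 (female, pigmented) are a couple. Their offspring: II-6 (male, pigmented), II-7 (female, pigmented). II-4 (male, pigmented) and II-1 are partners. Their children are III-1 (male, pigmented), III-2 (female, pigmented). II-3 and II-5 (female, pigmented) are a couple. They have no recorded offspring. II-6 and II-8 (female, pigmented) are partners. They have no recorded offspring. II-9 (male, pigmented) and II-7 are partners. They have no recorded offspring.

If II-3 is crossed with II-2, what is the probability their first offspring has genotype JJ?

4/9

I-1 is pigmented so carries J and passed j to II-1 (jj), so I-1 is Jj.
I-2 is pigmented so carries J and passed j to II-1 (jj), so I-2 is Jj.
II-3 is a pigmented offspring of I-1 (Jj) × I-2 (Jj), whose cross gives 1/4 JJ : 1/2 Jj : 1/4 jj; conditioning on being pigmented, II-3 is JJ with probability 1/3, Jj with probability 2/3.
II-2 is a pigmented offspring of I-1 (Jj) × I-2 (Jj), whose cross gives 1/4 JJ : 1/2 Jj : 1/4 jj; conditioning on being pigmented, II-2 is JJ with probability 1/3, Jj with probability 2/3.
Summing over parental genotype combinations, P(offspring has genotype JJ) = 1/9·1 + 2/9·1/2 + 2/9·1/2 + 4/9·1/4 = 4/9.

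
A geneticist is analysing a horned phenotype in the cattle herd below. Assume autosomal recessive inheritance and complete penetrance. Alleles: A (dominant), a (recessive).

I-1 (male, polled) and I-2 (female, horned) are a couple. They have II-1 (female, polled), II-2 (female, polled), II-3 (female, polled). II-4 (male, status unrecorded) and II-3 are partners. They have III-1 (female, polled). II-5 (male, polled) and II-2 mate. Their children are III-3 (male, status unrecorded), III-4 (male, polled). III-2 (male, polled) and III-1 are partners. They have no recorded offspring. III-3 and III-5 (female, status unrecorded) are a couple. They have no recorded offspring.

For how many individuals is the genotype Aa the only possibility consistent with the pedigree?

3

Obligate heterozygotes: II-1 is polled so carries A and received a from I-2 (aa), so II-1 is Aa; II-2 is polled so carries A and received a from I-2 (aa), so II-2 is Aa; II-3 is polled so carries A and received a from I-2 (aa), so II-3 is Aa.
Every other individual is either homozygous by phenotype or has at least one consistent homozygous assignment, so the count is 3.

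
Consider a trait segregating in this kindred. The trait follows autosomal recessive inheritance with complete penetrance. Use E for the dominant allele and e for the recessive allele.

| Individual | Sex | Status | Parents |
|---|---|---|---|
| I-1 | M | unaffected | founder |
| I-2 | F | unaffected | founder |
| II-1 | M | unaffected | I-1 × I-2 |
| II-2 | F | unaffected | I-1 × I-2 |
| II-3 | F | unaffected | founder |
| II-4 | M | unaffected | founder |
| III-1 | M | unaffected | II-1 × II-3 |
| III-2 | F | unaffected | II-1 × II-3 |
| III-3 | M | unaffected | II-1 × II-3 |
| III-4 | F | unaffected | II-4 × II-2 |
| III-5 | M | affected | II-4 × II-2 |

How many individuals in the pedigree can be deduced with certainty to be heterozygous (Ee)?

Obligate heterozygotes: II-2 is unaffected so carries E and passed e to III-5 (ee), so II-2 is Ee; II-4 is unaffected so carries E and passed e to III-5 (ee), so II-4 is Ee.
Every other individual is either homozygous by phenotype or has at least one consistent homozygous assignment, so the count is 2.

2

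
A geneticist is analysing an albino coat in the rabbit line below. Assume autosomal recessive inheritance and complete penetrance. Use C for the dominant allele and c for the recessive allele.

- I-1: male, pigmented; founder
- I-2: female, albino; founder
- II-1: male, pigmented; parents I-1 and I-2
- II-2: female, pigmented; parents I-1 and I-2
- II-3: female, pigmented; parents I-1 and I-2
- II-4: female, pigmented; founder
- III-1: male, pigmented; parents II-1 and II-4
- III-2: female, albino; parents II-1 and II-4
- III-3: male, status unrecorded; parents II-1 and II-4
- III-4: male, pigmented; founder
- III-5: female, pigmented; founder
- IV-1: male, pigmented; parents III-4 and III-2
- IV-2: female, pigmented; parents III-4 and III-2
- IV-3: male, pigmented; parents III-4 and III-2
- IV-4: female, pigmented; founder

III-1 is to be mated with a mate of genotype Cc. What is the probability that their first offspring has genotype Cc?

II-1 is pigmented so carries C and received c from I-2 (cc), so II-1 is Cc.
II-4 is pigmented so carries C and passed c to III-2 (cc), so II-4 is Cc.
III-1 is a pigmented offspring of II-1 (Cc) × II-4 (Cc), whose cross gives 1/4 CC : 1/2 Cc : 1/4 cc; conditioning on being pigmented, III-1 is CC with probability 1/3, Cc with probability 2/3.
Summing over parental genotype combinations, P(offspring has genotype Cc) = 1/3·1/2 + 2/3·1/2 = 1/2.

1/2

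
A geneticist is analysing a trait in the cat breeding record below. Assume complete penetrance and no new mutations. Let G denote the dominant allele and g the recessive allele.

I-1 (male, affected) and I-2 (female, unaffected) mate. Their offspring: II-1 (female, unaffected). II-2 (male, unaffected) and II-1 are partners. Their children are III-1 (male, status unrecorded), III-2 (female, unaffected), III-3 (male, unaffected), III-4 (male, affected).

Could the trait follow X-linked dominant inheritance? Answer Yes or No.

Under X-linked dominant, II-1 (unaffected, female) cannot arise from I-1 (affected) × I-2 (unaffected).

No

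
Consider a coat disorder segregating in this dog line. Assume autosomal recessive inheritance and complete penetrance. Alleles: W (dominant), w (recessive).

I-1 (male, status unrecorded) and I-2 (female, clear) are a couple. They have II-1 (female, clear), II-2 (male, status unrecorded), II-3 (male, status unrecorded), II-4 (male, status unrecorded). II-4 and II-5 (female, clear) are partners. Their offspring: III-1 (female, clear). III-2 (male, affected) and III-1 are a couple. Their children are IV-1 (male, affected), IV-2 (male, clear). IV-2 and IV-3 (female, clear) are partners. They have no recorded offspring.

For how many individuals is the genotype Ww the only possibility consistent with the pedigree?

Obligate heterozygotes: III-1 is clear so carries W and passed w to IV-1 (ww), so III-1 is Ww; IV-2 is clear so carries W and received w from III-2 (ww), so IV-2 is Ww.
Every other individual is either homozygous by phenotype or has at least one consistent homozygous assignment, so the count is 2.

2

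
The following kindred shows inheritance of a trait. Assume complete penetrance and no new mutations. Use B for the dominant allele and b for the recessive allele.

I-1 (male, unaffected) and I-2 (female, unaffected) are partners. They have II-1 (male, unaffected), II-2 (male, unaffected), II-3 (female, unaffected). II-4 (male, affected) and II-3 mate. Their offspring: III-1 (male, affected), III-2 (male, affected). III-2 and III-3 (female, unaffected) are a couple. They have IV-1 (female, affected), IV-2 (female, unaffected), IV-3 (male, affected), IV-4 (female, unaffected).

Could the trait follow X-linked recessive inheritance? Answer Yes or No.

Yes

A consistent assignment under X-linked recessive exists: I-1 X^B Y, I-2 X^B X^b, II-1 X^B Y, II-2 X^B Y, II-3 X^B X^b, II-4 X^b Y, III-1 X^b Y, III-2 X^b Y, III-3 X^B X^b, IV-1 X^b X^b, IV-2 X^B X^b, IV-3 X^b Y, IV-4 X^B X^b.
In this assignment every recorded phenotype matches its genotype and every non-founder's genotype is obtainable from its parents' genotypes, so the pedigree is consistent.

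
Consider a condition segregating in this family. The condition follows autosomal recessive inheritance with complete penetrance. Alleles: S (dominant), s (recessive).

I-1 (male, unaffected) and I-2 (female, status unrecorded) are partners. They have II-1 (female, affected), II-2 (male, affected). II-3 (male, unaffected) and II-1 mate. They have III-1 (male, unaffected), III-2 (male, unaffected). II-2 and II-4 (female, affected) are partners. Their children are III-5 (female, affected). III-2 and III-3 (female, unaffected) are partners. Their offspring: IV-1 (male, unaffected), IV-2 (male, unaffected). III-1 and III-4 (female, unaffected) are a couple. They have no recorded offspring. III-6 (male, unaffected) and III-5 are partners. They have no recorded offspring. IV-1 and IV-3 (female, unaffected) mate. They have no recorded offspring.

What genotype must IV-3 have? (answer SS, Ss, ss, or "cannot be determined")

cannot be determined

IV-3's phenotype allows SS or Ss, and no parent or child forces a single allele at both positions; consistent genotype assignments exist with IV-3 as SS or Ss.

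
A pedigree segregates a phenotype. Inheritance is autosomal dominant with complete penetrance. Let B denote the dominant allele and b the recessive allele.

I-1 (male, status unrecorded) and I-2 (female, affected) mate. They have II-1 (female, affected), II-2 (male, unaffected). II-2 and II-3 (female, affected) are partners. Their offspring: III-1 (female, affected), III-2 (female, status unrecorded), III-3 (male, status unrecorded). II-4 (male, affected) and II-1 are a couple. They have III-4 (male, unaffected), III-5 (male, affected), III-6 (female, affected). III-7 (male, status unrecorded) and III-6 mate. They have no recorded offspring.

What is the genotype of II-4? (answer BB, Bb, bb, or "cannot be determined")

From phenotype alone, II-4 is BB or Bb.
II-4 is affected so carries B and passed b to III-4 (bb), so II-4 is Bb.

Bb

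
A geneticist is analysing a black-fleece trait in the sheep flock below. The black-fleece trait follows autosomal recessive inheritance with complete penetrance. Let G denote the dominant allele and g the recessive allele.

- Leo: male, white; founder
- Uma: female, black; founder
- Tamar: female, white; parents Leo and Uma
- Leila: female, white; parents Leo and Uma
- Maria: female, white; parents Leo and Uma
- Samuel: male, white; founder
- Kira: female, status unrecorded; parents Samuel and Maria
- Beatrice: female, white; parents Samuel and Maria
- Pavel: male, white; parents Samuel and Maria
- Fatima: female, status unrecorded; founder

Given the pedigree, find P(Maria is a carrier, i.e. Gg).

1

Maria is white so carries G and received g from Uma (gg), so Maria is Gg, giving P(Gg) = 1.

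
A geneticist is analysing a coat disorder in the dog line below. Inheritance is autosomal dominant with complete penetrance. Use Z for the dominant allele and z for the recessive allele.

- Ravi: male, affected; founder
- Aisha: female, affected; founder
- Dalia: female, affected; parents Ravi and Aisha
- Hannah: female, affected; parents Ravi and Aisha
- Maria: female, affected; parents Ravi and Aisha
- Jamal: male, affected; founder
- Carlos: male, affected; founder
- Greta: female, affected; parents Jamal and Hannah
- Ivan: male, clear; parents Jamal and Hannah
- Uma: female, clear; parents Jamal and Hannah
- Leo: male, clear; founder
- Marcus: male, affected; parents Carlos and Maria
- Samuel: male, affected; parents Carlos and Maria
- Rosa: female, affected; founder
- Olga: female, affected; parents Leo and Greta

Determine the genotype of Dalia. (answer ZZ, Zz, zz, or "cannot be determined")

Dalia's phenotype allows ZZ or Zz, and no parent or child forces a single allele at both positions; consistent genotype assignments exist with Dalia as ZZ or Zz.

cannot be determined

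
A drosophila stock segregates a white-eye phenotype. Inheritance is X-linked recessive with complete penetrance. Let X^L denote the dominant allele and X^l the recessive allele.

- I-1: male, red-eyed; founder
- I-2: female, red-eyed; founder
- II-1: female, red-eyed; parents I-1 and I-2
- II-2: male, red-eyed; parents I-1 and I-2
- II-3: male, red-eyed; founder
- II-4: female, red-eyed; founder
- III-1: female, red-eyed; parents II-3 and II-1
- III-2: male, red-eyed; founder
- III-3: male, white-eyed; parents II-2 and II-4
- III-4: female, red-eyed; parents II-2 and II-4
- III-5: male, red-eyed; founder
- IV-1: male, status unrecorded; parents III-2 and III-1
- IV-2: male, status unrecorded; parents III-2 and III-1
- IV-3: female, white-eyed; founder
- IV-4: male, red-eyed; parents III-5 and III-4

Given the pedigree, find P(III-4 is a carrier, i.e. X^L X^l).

1/3

II-2 is red-eyed, so II-2 is X^L Y.
II-4 is red-eyed so carries L and passed l to III-3 (X^l Y), so II-4 is X^L X^l.
Their cross gives offspring ratios 1/2 X^L X^L : 1/2 X^L X^l. Conditioning on III-4 being red-eyed, P(X^L X^l) = 1/2 / 1 = 1/2 before taking III-4's own offspring into account.
III-5 is red-eyed, so III-5 is X^L Y.
Now use III-4's offspring. Probability of each recorded status — red-eyed son IV-4: 1/2 if III-4 is X^L X^l, 1 if X^L X^L.
Bayes: P(X^L X^l) = 1/2·1/2 / (1/2·1/2 + 1/2·1) = 1/3.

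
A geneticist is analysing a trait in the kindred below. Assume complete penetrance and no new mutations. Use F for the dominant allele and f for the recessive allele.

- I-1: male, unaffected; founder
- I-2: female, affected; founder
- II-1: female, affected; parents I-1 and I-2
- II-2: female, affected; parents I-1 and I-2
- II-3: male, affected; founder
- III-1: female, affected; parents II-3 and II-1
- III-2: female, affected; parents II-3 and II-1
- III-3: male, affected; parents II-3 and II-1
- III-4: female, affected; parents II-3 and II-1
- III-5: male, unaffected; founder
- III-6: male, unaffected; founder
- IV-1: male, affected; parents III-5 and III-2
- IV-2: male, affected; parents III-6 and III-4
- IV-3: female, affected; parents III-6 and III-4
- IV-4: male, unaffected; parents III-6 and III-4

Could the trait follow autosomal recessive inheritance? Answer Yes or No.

Yes

A consistent assignment under autosomal recessive exists: I-1 Ff, I-2 ff, II-1 ff, II-2 ff, II-3 ff, III-1 ff, III-2 ff, III-3 ff, III-4 ff, III-5 Ff, III-6 Ff, IV-1 ff, IV-2 ff, IV-3 ff, IV-4 Ff.
In this assignment every recorded phenotype matches its genotype and every non-founder's genotype is obtainable from its parents' genotypes, so the pedigree is consistent.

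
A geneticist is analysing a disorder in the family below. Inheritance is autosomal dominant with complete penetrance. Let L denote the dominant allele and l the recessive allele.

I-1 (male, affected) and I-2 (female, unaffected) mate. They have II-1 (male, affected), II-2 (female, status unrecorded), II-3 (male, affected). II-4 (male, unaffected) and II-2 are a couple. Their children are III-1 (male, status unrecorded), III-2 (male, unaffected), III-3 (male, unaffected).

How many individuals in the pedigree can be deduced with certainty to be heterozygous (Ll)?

2

Obligate heterozygotes: II-1 is affected so carries L and received l from I-2 (ll), so II-1 is Ll; II-3 is affected so carries L and received l from I-2 (ll), so II-3 is Ll.
Every other individual is either homozygous by phenotype or has at least one consistent homozygous assignment, so the count is 2.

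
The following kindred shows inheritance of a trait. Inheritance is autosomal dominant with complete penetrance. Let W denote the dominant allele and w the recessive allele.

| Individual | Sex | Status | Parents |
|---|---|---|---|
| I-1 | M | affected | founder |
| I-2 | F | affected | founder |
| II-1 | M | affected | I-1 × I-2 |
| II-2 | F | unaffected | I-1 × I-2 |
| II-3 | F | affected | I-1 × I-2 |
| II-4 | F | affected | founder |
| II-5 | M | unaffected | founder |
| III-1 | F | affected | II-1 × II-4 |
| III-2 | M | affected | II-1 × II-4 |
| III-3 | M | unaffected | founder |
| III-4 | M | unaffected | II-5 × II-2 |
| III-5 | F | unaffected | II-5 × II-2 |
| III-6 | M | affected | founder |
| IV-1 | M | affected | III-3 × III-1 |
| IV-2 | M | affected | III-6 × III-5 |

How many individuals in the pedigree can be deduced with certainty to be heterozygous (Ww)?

4

Obligate heterozygotes: I-1 is affected so carries W and passed w to II-2 (ww), so I-1 is Ww; I-2 is affected so carries W and passed w to II-2 (ww), so I-2 is Ww; IV-1 is affected so carries W and received w from III-3 (ww), so IV-1 is Ww; IV-2 is affected so carries W and received w from III-5 (ww), so IV-2 is Ww.
Every other individual is either homozygous by phenotype or has at least one consistent homozygous assignment, so the count is 4.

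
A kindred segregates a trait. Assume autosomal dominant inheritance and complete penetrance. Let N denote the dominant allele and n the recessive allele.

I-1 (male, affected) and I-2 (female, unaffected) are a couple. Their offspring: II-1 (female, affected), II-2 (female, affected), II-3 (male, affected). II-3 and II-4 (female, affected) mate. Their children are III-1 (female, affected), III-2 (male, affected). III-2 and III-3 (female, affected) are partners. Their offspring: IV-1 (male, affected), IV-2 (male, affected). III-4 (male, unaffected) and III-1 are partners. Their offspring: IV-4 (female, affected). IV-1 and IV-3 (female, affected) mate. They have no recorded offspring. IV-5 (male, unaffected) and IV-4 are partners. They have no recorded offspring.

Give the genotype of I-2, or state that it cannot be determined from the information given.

nn

I-2 is unaffected, so I-2 is nn.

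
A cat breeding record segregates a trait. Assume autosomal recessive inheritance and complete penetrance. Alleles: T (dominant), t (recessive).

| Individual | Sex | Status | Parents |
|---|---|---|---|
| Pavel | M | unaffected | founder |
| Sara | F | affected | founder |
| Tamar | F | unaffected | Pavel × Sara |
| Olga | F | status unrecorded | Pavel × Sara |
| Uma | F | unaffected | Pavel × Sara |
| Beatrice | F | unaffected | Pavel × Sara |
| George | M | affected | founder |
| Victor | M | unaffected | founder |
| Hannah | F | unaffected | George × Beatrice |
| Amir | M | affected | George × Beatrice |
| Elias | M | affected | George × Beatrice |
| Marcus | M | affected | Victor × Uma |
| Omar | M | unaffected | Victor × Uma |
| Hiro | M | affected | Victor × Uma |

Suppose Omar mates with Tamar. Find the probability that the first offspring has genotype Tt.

1/2

Victor is unaffected so carries T and passed t to Marcus (tt), so Victor is Tt.
Uma is unaffected so carries T and received t from Sara (tt), so Uma is Tt.
Omar is an unaffected offspring of Victor (Tt) × Uma (Tt), whose cross gives 1/4 TT : 1/2 Tt : 1/4 tt; conditioning on being unaffected, Omar is TT with probability 1/3, Tt with probability 2/3.
Tamar is unaffected so carries T and received t from Sara (tt), so Tamar is Tt.
Summing over parental genotype combinations, P(offspring has genotype Tt) = 1/3·1/2 + 2/3·1/2 = 1/2.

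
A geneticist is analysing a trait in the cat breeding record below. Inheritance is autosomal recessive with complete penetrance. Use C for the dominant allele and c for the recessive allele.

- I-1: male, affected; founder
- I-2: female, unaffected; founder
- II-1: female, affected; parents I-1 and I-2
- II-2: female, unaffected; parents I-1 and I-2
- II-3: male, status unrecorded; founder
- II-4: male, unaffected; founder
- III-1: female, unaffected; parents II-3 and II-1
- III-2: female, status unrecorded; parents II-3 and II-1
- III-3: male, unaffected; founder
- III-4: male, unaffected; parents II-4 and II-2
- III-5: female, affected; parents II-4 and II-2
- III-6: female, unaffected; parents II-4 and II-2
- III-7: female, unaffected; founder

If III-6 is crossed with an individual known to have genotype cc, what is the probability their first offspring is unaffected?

II-4 is unaffected so carries C and passed c to III-5 (cc), so II-4 is Cc.
II-2 is unaffected so carries C and received c from I-1 (cc), so II-2 is Cc.
III-6 is an unaffected offspring of II-4 (Cc) × II-2 (Cc), whose cross gives 1/4 CC : 1/2 Cc : 1/4 cc; conditioning on being unaffected, III-6 is CC with probability 1/3, Cc with probability 2/3.
Summing over parental genotype combinations, P(offspring is unaffected) = 1/3·1 + 2/3·1/2 = 2/3.

2/3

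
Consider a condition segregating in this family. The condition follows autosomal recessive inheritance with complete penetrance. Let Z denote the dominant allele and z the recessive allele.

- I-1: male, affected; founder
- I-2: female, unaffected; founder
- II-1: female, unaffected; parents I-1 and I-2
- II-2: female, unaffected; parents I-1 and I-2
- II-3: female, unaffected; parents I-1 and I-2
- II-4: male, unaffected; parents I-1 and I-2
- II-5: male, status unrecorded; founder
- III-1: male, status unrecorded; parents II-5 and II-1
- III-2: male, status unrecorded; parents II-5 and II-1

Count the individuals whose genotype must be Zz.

4

Obligate heterozygotes: II-1 is unaffected so carries Z and received z from I-1 (zz), so II-1 is Zz; II-2 is unaffected so carries Z and received z from I-1 (zz), so II-2 is Zz; II-3 is unaffected so carries Z and received z from I-1 (zz), so II-3 is Zz; II-4 is unaffected so carries Z and received z from I-1 (zz), so II-4 is Zz.
Every other individual is either homozygous by phenotype or has at least one consistent homozygous assignment, so the count is 4.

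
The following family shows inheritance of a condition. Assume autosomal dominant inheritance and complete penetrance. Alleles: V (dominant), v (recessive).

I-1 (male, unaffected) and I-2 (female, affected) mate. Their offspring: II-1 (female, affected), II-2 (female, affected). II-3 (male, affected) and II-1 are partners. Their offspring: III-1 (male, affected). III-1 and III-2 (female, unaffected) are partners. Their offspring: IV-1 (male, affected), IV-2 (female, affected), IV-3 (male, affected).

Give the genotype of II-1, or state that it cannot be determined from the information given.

Vv

From phenotype alone, II-1 is VV or Vv.
II-1 is affected so carries V and received v from I-1 (vv), so II-1 is Vv.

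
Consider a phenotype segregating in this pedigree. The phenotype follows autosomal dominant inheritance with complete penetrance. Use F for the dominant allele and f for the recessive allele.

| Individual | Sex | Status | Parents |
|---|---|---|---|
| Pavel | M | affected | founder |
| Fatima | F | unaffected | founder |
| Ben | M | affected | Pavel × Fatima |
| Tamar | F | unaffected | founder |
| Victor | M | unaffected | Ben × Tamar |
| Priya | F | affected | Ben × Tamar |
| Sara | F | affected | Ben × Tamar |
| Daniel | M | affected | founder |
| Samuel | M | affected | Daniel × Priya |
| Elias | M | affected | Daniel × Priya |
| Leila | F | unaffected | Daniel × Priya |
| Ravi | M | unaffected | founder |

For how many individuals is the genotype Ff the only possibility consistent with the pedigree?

Obligate heterozygotes: Ben is affected so carries F and received f from Fatima (ff), so Ben is Ff; Priya is affected so carries F and received f from Tamar (ff), so Priya is Ff; Sara is affected so carries F and received f from Tamar (ff), so Sara is Ff; Daniel is affected so carries F and passed f to Leila (ff), so Daniel is Ff.
Every other individual is either homozygous by phenotype or has at least one consistent homozygous assignment, so the count is 4.

4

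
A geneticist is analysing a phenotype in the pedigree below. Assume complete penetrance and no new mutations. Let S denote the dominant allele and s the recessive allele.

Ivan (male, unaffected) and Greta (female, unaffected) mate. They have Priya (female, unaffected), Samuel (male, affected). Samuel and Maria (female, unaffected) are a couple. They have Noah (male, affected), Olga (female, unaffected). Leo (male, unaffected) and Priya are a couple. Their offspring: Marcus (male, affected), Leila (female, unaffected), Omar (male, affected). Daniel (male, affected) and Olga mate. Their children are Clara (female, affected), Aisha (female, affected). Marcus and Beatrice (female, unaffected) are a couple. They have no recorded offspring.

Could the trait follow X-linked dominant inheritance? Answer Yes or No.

Under X-linked dominant, Samuel (affected, male) cannot arise from Ivan (unaffected) × Greta (unaffected).

No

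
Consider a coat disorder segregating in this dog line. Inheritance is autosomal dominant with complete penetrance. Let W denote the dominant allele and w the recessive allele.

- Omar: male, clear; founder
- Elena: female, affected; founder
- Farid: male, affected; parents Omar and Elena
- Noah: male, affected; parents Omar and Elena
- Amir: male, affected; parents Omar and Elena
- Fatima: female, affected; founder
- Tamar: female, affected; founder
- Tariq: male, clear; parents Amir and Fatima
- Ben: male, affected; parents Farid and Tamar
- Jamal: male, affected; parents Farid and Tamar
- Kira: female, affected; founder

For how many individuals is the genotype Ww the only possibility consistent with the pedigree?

4

Obligate heterozygotes: Farid is affected so carries W and received w from Omar (ww), so Farid is Ww; Noah is affected so carries W and received w from Omar (ww), so Noah is Ww; Amir is affected so carries W and received w from Omar (ww), so Amir is Ww; Fatima is affected so carries W and passed w to Tariq (ww), so Fatima is Ww.
Every other individual is either homozygous by phenotype or has at least one consistent homozygous assignment, so the count is 4.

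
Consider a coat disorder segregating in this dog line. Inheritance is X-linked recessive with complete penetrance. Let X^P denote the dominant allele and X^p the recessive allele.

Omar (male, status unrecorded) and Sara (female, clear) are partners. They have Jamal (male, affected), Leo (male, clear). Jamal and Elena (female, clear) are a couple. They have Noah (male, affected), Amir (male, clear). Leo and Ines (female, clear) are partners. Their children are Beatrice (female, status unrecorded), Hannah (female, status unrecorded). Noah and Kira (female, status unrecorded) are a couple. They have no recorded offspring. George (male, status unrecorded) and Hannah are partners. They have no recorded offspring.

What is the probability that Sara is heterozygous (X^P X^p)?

Sara is clear so carries P and passed p to Jamal (X^p Y), so Sara is X^P X^p, giving P(X^P X^p) = 1.

1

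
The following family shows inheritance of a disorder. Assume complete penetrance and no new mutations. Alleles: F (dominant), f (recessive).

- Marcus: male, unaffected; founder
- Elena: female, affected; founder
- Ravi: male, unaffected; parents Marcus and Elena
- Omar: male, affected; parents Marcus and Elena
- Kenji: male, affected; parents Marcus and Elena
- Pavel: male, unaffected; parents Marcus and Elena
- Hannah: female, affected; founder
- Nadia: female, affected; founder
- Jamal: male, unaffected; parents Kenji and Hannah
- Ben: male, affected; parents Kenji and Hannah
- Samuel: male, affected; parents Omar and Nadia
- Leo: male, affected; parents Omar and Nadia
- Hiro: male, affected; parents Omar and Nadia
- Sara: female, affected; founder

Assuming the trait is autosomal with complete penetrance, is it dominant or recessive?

Kenji and Hannah are both affected yet have an unaffected child Jamal. Under a recessive model two affected parents are homozygous and every child would be affected, so the trait cannot be recessive.

dominant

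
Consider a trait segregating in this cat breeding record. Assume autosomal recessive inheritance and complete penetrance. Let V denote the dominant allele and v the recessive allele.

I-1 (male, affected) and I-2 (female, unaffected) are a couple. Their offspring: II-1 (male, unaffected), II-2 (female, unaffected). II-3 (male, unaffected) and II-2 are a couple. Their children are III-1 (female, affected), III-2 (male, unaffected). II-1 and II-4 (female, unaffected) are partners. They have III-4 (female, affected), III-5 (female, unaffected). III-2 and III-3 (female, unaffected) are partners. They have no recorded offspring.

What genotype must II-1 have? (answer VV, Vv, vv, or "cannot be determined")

Vv

From phenotype alone, II-1 is VV or Vv.
II-1 is unaffected so carries V and received v from I-1 (vv), so II-1 is Vv.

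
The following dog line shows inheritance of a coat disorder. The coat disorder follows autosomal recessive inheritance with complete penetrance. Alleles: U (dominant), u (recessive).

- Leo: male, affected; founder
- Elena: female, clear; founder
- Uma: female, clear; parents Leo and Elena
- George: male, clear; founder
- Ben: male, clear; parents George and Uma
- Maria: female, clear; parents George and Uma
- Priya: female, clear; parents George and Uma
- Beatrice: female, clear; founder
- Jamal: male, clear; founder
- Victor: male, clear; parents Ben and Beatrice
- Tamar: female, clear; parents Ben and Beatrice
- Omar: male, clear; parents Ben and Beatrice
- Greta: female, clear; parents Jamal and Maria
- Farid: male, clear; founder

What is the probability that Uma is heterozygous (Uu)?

1

Uma is clear so carries U and received u from Leo (uu), so Uma is Uu, giving P(Uu) = 1.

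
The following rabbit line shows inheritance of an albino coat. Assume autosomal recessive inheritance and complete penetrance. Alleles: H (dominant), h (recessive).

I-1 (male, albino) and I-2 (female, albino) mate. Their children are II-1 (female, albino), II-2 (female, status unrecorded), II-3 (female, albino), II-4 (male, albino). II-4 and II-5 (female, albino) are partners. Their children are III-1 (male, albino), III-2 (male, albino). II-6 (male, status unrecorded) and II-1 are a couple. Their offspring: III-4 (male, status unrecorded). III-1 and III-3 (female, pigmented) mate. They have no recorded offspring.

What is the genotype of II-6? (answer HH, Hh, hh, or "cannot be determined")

cannot be determined

II-6's phenotype is unrecorded, and no parent or child forces a single allele at both positions; consistent genotype assignments exist with II-6 as HH or Hh or hh.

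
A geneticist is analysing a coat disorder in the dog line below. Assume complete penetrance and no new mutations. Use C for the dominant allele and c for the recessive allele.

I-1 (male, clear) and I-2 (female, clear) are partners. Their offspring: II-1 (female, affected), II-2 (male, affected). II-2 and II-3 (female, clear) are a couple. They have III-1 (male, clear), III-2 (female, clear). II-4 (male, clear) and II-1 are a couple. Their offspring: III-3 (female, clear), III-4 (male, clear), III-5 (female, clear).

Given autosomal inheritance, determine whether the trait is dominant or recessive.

recessive

I-1 and I-2 are both clear yet have an affected child II-1. Under dominance, an affected child requires at least one affected parent, so the trait cannot be dominant.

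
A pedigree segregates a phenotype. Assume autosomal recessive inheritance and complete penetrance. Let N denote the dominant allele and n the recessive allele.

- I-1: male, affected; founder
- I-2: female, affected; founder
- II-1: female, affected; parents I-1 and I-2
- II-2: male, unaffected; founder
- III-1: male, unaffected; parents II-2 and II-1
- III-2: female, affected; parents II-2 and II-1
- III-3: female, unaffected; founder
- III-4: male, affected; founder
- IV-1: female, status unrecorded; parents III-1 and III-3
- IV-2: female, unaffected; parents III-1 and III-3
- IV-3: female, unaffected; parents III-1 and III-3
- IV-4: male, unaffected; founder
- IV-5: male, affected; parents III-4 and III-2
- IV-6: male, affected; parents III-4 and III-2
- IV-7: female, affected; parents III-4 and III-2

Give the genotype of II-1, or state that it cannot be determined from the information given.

nn

II-1 is affected, so II-1 is nn.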